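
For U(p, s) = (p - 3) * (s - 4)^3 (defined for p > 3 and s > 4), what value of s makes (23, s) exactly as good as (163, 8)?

U(163, 8) = 10240.
Set U(23, s) = 10240 and solve.
With p = 23: (23 − 3) = 20, so (s − 4)^3 = 10240/20 = 512.
Taking the cube root (with s > 4): s − 4 = 8, so s = 12.
Check: U(23, 12) = 10240.

s = 12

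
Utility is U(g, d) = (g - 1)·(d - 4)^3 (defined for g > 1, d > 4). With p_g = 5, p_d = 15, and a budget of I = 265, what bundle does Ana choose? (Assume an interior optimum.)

MU_g = (d−4)^3, MU_d = 3·(g−1)·(d−4)^2.
MRS = (1/3)·(d−4)/(g−1).
Tangency: set MRS = p_g/p_d = 5/15 = 1/3.
So (1/3)·(d − 4)/(g − 1) = 1/3, i.e. (d − 4) = (g − 1).
Rewrite the budget in excess-of-subsistence terms: 5·(g − 1) + 15·(d − 4) = 265 − 5·1 − 15·4 = 200.
Substituting, 20·(g − 1) = 200, so g − 1 = 10 and g* = 11.
Then d − 4 = 10, so d* = 14.

g* = 11, d* = 14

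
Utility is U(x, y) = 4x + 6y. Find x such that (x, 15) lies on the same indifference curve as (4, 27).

U(4, 27) = 178.
Set U(x, 15) = 178 and solve.
4x + 6·15 = 178 ⇒ 4x = 88 ⇒ x = 22.
Check: U(22, 15) = 178.

x = 22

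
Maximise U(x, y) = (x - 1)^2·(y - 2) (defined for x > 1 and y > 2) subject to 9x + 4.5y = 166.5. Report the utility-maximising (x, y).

MU_x = 2·(x−1)·(y−2), MU_y = (x−1)^2.
MRS = (2/1)·(y−2)/(x−1).
Tangency: set MRS = p_x/p_y = 9/4.5 = 2.
So (2/1)·(y − 2)/(x − 1) = 2, i.e. (y − 2) = (x − 1).
Rewrite the budget in excess-of-subsistence terms: 9·(x − 1) + 4.5·(y − 2) = 166.5 − 9·1 − 4.5·2 = 148.5.
Substituting, 13.5·(x − 1) = 148.5, so x − 1 = 11 and x* = 12.
Then y − 2 = 11, so y* = 13.

x* = 12, y* = 13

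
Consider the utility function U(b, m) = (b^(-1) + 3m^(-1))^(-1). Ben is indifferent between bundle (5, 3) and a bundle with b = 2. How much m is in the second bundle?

m = 30/7

U depends on (b, m) only through S = b^(-1) + 3m^(-1), so equal utility means equal S. At (5, 3): S = 1.2.
With b = 2: 2^(-1) = 0.5, so 3m^(-1) = 1.2 − 0.5 = 0.7, i.e. m^(-1) = 7/30.
Hence m = 1/(7/30) = 30/7.
Check: U(2, 30/7) = 0.8333.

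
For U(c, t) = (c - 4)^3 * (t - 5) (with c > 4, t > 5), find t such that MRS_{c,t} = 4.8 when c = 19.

t = 29

MU_c = 3·(c−4)^2·(t−5), MU_t = (c−4)^3.
MRS = (3/1)·(t−5)/(c−4).
Substitute c = 19: MRS = (t − 5)/5. Setting this equal to 4.8 gives t − 5 = 4.8·5 = 24, so t = 29.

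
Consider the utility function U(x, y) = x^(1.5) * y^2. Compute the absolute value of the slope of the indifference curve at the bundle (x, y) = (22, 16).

MU_x = 1.5·√x·y^2 and MU_y = 2·x^(1.5)·y.
MRS = MU_x/MU_y = (0.75)·y/x.
At (22, 16): MRS = 6/11.
So at (22, 16) the consumer would give up 6/11 units of y for one more unit of x.

MRS = 6/11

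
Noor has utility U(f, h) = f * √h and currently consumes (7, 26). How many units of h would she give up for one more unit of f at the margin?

MU_f = √h and MU_h = 0.5·f·h^(-0.5).
MRS = MU_f/MU_h = (2)·h/f.
At (7, 26): MRS = 52/7.
So at (7, 26) the consumer would give up 52/7 units of h for one more unit of f.

MRS = 52/7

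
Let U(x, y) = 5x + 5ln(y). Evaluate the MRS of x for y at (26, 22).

MRS = 22

MU_x = 5, MU_y = 5/y.
MRS = 5 ÷ (5/y).
At (26, 22): MRS = 22.
So at (26, 22) the consumer would give up 22 units of y for one more unit of x.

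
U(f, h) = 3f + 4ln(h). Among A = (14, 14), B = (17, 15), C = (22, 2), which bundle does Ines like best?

Evaluate utility at each bundle:
U(A) = 52.556.
U(B) = 61.832.
U(C) = 68.773.
Highest utility is C, so C ≻ B ≻ A.

Bundle C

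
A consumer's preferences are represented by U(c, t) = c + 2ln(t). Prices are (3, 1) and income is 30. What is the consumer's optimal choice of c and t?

c* = 8, t* = 6

MU_c = 1, MU_t = 2/t.
MRS = 1 ÷ (2/t).
Tangency: set MRS = p_c/p_t = 3/1 = 3.
MRS depends only on t: 0.5·t = 3 ⇒ t* = 3/0.5 = 6.
From the budget, 3·c = 30 − 1·6 = 24, so c* = 8.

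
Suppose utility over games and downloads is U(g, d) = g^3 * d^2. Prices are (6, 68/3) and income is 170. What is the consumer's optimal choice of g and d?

MU_g = 3·g^2·d^2 and MU_d = 2·g^3·d.
MRS = MU_g/MU_d = (3/2)·d/g.
Tangency: set MRS = p_g/p_d = 6/(68/3) = 9/34.
So (3/2)·d/g = 9/34, i.e. d = (3/17)·g.
Substitute into the budget 6·g + (68/3)·d = 170: 10·g = 170, so g* = 17.
Then d* = (3/17)·17 = 3.

g* = 17, d* = 3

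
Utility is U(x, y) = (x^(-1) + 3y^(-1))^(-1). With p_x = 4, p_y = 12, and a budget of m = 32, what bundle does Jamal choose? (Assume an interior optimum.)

x* = 2, y* = 2

For CES with ρ = -1, MRS = (1/3)·(y/x)^2.
Tangency: set MRS = p_x/p_y = 4/12 = 1/3.
So (y/x)^2 = 1; taking the square root, y/x = 1, i.e. y = x.
Substitute into the budget 4·x + 12·y = 32: 16·x = 32, so x* = 2 and y* = 2.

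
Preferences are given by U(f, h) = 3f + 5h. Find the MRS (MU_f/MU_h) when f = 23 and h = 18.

MU_f = 3, MU_h = 5, so MRS = 3/5 = 0.6 at every bundle.
At (23, 18): MRS = 0.6.
That is, one extra unit of f is worth 0.6 units of h at the margin.

MRS = 0.6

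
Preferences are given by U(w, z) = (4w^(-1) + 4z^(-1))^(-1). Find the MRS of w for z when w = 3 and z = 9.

For CES with ρ = -1, MRS = (z/w)^2.
At (3, 9): MRS = 9.
So at (3, 9) the consumer would give up 9 units of z for one more unit of w.

MRS = 9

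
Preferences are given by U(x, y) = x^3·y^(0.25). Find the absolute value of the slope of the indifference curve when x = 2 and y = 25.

MU_x = 3·x^2·y^(0.25) and MU_y = 0.25·x^3·y^(-0.75).
MRS = MU_x/MU_y = (12)·y/x.
At (2, 25): MRS = 150.
So at (2, 25) the consumer would give up 150 units of y for one more unit of x.

MRS = 150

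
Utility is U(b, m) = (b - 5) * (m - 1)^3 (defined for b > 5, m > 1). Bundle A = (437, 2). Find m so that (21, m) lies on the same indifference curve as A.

U(437, 2) = 432.
Set U(21, m) = 432 and solve.
With b = 21: (21 − 5) = 16, so (m − 1)^3 = 432/16 = 27.
Taking the cube root (with m > 1): m − 1 = 3, so m = 4.
Check: U(21, 4) = 432.

m = 4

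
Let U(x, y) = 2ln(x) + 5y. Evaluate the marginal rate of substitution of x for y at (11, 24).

MRS = 2/55

MU_x = 2/x, MU_y = 5.
MRS = 2/x ÷ 5.
At (11, 24): MRS = 2/55.
That is, one extra unit of x is worth 2/55 units of y at the margin.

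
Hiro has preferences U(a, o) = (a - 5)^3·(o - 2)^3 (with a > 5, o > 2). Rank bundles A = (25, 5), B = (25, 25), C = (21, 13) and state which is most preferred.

Evaluate utility at each bundle:
U(A) = 216000.
U(B) = 97336000.
U(C) = 5451776.
Highest utility is B, so B ≻ C ≻ A.

Bundle B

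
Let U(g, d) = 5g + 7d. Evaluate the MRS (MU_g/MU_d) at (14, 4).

MRS = 5/7

MU_g = 5, MU_d = 7, so MRS = 5/7 at every bundle.
At (14, 4): MRS = 5/7.
So at (14, 4) the consumer would give up 5/7 units of d for one more unit of g.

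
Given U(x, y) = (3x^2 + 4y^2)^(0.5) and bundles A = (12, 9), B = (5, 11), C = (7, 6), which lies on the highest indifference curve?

Evaluate utility at each bundle:
U(A) = 27.495.
U(B) = 23.643.
U(C) = 17.059.
Highest utility is A, so A ≻ B ≻ C.

Bundle A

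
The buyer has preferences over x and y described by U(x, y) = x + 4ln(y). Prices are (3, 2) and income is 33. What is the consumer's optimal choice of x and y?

MU_x = 1, MU_y = 4/y.
MRS = 1 ÷ (4/y).
Tangency: set MRS = p_x/p_y = 3/2 = 1.5.
MRS depends only on y: 0.25·y = 1.5 ⇒ y* = 1.5/0.25 = 6.
From the budget, 3·x = 33 − 2·6 = 21, so x* = 7.

x* = 7, y* = 6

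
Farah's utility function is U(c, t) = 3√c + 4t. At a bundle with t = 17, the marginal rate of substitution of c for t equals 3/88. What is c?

MU_c = 3/(2√c), MU_t = 4.
MRS = 3/(2√c) ÷ 4.
MRS depends only on c: 0.375/√c = 3/88 ⇒ √c = 0.375/(3/88) = 11 ⇒ c = 121.

c = 121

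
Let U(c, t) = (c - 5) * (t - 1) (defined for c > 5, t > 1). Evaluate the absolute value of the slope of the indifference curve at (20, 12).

MRS = 11/15

MU_c = (t−1), MU_t = (c−5).
MRS = (t−1)/(c−5).
At (20, 12): MRS = 11/15.
So at (20, 12) the consumer would give up 11/15 units of t for one more unit of c.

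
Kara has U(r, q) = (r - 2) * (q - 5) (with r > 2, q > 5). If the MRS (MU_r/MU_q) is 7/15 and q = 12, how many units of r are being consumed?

r = 17

MU_r = (q−5), MU_q = (r−2).
MRS = (q−5)/(r−2).
Substitute q = 12: MRS = 7/(r − 2). Setting this equal to 7/15 gives r − 2 = 7/(7/15) = 15, so r = 17.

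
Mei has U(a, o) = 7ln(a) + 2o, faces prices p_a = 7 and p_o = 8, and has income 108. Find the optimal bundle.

a* = 4, o* = 10

MU_a = 7/a, MU_o = 2.
MRS = 7/a ÷ 2.
Tangency: set MRS = p_a/p_o = 7/8 = 0.875.
MRS depends only on a: 3.5/a = 0.875 ⇒ a* = 3.5/0.875 = 4.
From the budget, 8·o = 108 − 7·4 = 80, so o* = 10.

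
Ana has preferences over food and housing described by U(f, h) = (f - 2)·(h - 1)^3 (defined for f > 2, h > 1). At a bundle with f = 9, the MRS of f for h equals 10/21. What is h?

MU_f = (h−1)^3, MU_h = 3·(f−2)·(h−1)^2.
MRS = (1/3)·(h−1)/(f−2).
Substitute f = 9: MRS = (h − 1)/21. Setting this equal to 10/21 gives h − 1 = (10/21)·21 = 10, so h = 11.

h = 11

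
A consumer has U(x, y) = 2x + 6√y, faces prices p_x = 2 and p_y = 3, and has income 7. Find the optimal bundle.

x* = 2, y* = 1

MU_x = 2, MU_y = 6/(2√y).
MRS = 2 ÷ (6/(2√y)).
Tangency: set MRS = p_x/p_y = 2/3.
MRS depends only on y: (2/3)·√y = 2/3 ⇒ √y = (2/3)/(2/3) = 1 ⇒ y* = 1.
From the budget, 2·x = 7 − 3·1 = 4, so x* = 2.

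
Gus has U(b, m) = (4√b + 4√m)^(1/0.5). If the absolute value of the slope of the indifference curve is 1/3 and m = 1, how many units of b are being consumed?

For CES with ρ = 0.5, MRS = √(m/b).
Setting √(1/b) = 1/3 gives 1/b = 1/9 and b = 9.

b = 9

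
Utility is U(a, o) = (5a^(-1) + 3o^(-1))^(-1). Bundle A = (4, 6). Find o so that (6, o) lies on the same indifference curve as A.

U depends on (a, o) only through S = 5a^(-1) + 3o^(-1), so equal utility means equal S. At (4, 6): S = 1.75.
With a = 6: 5·6^(-1) = 5/6, so 3o^(-1) = 1.75 − 5/6 = 11/12, i.e. o^(-1) = 11/36.
Hence o = 1/(11/36) = 36/11.
Check: U(6, 36/11) = 0.5714.

o = 36/11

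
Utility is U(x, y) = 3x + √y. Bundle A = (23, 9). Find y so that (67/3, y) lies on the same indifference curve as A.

U(23, 9) = 72.
Set U(67/3, y) = 72 and solve.
With x = 67/3: √y = 72 − 3·67/3 = 5, so √y = 5 and y = 25.
Check: U(67/3, 25) = 72.

y = 25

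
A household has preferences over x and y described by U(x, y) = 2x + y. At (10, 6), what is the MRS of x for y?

MRS = 2

MU_x = 2, MU_y = 1, so MRS = 2/1 = 2 at every bundle.
At (10, 6): MRS = 2.
So at (10, 6) the consumer would give up 2 units of y for one more unit of x.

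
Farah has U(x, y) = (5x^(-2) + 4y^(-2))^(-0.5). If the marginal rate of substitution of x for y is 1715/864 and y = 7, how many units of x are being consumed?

x = 6

For CES with ρ = -2, MRS = (5/4)·(y/x)^3.
Setting (5/4)·(7/x)^3 = 1715/864 gives (7/x)^3 = 343/216, so 7/x = 7/6 and x = 6.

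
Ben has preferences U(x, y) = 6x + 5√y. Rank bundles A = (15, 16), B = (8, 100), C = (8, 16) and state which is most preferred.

Bundle A

Evaluate utility at each bundle:
U(A) = 110.000.
U(B) = 98.000.
U(C) = 68.000.
Highest utility is A, so A ≻ B ≻ C.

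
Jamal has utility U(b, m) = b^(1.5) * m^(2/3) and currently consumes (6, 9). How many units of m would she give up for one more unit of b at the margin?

MU_b = 1.5·√b·m^(2/3) and MU_m = 2/3·b^(1.5)·m^(-1/3).
MRS = MU_b/MU_m = (2.25)·m/b.
At (6, 9): MRS = 3.375.
That is, one extra unit of b is worth 3.375 units of m at the margin.

MRS = 3.375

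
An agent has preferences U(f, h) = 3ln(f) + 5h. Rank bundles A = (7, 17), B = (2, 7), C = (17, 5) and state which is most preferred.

Evaluate utility at each bundle:
U(A) = 90.838.
U(B) = 37.079.
U(C) = 33.500.
Highest utility is A, so A ≻ B ≻ C.

Bundle A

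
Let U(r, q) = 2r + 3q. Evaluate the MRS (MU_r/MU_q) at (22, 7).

MRS = 2/3

MU_r = 2, MU_q = 3, so MRS = 2/3 at every bundle.
At (22, 7): MRS = 2/3.
The indifference curve has slope −2/3 at this bundle.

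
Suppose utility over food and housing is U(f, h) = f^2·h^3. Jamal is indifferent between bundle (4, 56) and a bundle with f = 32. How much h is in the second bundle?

U(4, 56) = 2809856.
Set U(32, h) = 2809856 and solve.
With f = 32: 32^2 = 1024, so h^3 = 2809856/1024 = 2744; taking the cube root, h = 14.
Check: U(32, 14) = 2809856.

h = 14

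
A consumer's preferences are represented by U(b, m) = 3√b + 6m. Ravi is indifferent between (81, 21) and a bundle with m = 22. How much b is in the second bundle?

b = 49

U(81, 21) = 153.
Set U(b, 22) = 153 and solve.
With m = 22: 3√b = 153 − 6·22 = 21, so √b = 7 and b = 49.
Check: U(49, 22) = 153.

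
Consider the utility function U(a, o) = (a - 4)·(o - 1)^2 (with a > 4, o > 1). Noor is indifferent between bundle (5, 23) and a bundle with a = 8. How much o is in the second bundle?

o = 12

U(5, 23) = 484.
Set U(8, o) = 484 and solve.
With a = 8: (8 − 4) = 4, so (o − 1)^2 = 484/4 = 121.
Taking the square root (with o > 1): o − 1 = 11, so o = 12.
Check: U(8, 12) = 484.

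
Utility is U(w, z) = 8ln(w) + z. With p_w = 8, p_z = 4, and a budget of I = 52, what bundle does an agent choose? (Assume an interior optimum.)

MU_w = 8/w, MU_z = 1.
MRS = 8/w ÷ 1.
Tangency: set MRS = p_w/p_z = 8/4 = 2.
MRS depends only on w: 8/w = 2 ⇒ w* = 8/2 = 4.
From the budget, 4·z = 52 − 8·4 = 20, so z* = 5.

w* = 4, z* = 5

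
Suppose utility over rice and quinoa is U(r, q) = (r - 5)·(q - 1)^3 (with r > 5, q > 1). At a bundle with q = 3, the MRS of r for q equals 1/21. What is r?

MU_r = (q−1)^3, MU_q = 3·(r−5)·(q−1)^2.
MRS = (1/3)·(q−1)/(r−5).
Substitute q = 3: MRS = (2/3)/(r − 5). Setting this equal to 1/21 gives r − 5 = (2/3)/(1/21) = 14, so r = 19.

r = 19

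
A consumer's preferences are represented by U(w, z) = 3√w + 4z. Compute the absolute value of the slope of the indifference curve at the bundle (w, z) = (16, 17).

MU_w = 3/(2√w), MU_z = 4.
MRS = 3/(2√w) ÷ 4.
At (16, 17): MRS = 3/32.
So at (16, 17) the consumer would give up 3/32 units of z for one more unit of w.

MRS = 3/32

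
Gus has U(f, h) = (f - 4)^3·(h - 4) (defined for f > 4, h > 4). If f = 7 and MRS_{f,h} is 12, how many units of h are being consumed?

MU_f = 3·(f−4)^2·(h−4), MU_h = (f−4)^3.
MRS = (3/1)·(h−4)/(f−4).
Substitute f = 7: MRS = (h − 4)/1. Setting this equal to 12 gives h − 4 = 12·1 = 12, so h = 16.

h = 16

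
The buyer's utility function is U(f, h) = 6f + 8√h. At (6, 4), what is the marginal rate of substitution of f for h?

MRS = 3

MU_f = 6, MU_h = 8/(2√h).
MRS = 6 ÷ (8/(2√h)).
At (6, 4): MRS = 3.
So at (6, 4) the consumer would give up 3 units of h for one more unit of f.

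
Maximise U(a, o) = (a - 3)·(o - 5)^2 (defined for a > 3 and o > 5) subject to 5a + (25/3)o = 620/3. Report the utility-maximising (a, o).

a* = 13, o* = 17

MU_a = (o−5)^2, MU_o = 2·(a−3)·(o−5).
MRS = (1/2)·(o−5)/(a−3).
Tangency: set MRS = p_a/p_o = 5/(25/3) = 0.6.
So (1/2)·(o − 5)/(a − 3) = 0.6, i.e. (o − 5) = 1.2·(a − 3).
Rewrite the budget in excess-of-subsistence terms: 5·(a − 3) + (25/3)·(o − 5) = 620/3 − 5·3 − (25/3)·5 = 150.
Substituting, 15·(a − 3) = 150, so a − 3 = 10 and a* = 13.
Then o − 5 = 1.2·10 = 12, so o* = 17.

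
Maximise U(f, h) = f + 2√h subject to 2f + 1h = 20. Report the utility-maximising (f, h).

MU_f = 1, MU_h = 2/(2√h).
MRS = 1 ÷ (2/(2√h)).
Tangency: set MRS = p_f/p_h = 2/1 = 2.
MRS depends only on h: √h = 2 ⇒ √h = 2 ⇒ h* = 4.
From the budget, 2·f = 20 − 1·4 = 16, so f* = 8.

f* = 8, h* = 4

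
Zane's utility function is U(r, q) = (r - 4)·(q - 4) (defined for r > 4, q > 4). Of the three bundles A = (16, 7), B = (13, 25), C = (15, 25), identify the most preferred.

Evaluate utility at each bundle:
U(A) = 36.
U(B) = 189.
U(C) = 231.
Highest utility is C, so C ≻ B ≻ A.

Bundle C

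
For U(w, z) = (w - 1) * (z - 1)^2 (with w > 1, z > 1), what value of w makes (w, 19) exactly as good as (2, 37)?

w = 5

U(2, 37) = 1296.
Set U(w, 19) = 1296 and solve.
With z = 19: (19 − 1)^2 = 324, so (w − 1) = 1296/324 = 4.
So w = 1 + 4 = 5.
Check: U(5, 19) = 1296.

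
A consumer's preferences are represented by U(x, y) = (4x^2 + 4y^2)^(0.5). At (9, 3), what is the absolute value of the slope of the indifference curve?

For CES with ρ = 2, MRS = (y/x)^(-1).
At (9, 3): MRS = 3.
The indifference curve has slope −3 at this bundle.

MRS = 3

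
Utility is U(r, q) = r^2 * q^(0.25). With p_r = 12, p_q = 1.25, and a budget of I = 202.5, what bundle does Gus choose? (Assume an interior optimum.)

MU_r = 2·r·q^(0.25) and MU_q = 0.25·r^2·q^(-0.75).
MRS = MU_r/MU_q = (8)·q/r.
Tangency: set MRS = p_r/p_q = 12/1.25 = 9.6.
So (8)·q/r = 9.6, i.e. q = 1.2·r.
Substitute into the budget 12·r + 1.25·q = 202.5: 13.5·r = 202.5, so r* = 15.
Then q* = 1.2·15 = 18.

r* = 15, q* = 18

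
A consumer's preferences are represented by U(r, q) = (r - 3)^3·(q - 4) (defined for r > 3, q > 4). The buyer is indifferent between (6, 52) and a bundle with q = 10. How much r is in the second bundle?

U(6, 52) = 1296.
Set U(r, 10) = 1296 and solve.
With q = 10: (10 − 4) = 6, so (r − 3)^3 = 1296/6 = 216.
Taking the cube root (with r > 3): r − 3 = 6, so r = 9.
Check: U(9, 10) = 1296.

r = 9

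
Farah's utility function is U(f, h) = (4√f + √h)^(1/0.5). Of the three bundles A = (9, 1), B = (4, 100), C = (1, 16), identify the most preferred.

Evaluate utility at each bundle:
U(A) = 169.000.
U(B) = 324.000.
U(C) = 64.000.
Highest utility is B, so B ≻ A ≻ C.

Bundle B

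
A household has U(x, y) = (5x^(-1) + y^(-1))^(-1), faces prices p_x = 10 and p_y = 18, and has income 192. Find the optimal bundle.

x* = 12, y* = 4

For CES with ρ = -1, MRS = (5/1)·(y/x)^2.
Tangency: set MRS = p_x/p_y = 10/18 = 5/9.
So (y/x)^2 = 1/9; taking the square root, y/x = 1/3, i.e. y = (1/3)·x.
Substitute into the budget 10·x + 18·y = 192: 16·x = 192, so x* = 12 and y* = (1/3)·12 = 4.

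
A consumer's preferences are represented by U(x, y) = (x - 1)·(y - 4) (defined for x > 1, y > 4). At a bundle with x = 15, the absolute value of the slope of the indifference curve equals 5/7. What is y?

y = 14

MU_x = (y−4), MU_y = (x−1).
MRS = (y−4)/(x−1).
Substitute x = 15: MRS = (y − 4)/14. Setting this equal to 5/7 gives y − 4 = (5/7)·14 = 10, so y = 14.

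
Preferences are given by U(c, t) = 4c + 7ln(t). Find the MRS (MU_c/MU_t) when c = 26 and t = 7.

MU_c = 4, MU_t = 7/t.
MRS = 4 ÷ (7/t).
At (26, 7): MRS = 4.
The indifference curve has slope −4 at this bundle.

MRS = 4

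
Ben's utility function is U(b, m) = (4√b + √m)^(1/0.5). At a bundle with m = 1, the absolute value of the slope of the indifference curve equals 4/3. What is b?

b = 9

For CES with ρ = 0.5, MRS = (4/1)·√(m/b).
Setting (4/1)·√(1/b) = 4/3 gives √(1/b) = 1/3, so 1/b = 1/9 and b = 9.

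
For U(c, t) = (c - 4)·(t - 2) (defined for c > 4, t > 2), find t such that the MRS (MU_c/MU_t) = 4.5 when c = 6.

t = 11

MU_c = (t−2), MU_t = (c−4).
MRS = (t−2)/(c−4).
Substitute c = 6: MRS = (t − 2)/2. Setting this equal to 4.5 gives t − 2 = 4.5·2 = 9, so t = 11.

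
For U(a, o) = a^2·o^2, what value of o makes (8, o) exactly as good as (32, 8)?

o = 32

U(32, 8) = 65536.
Set U(8, o) = 65536 and solve.
With a = 8: 8^2 = 64, so o^2 = 65536/64 = 1024; taking the square root, o = 32.
Check: U(8, 32) = 65536.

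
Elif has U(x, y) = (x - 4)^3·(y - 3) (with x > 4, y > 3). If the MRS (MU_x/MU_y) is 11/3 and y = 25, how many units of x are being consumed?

x = 22

MU_x = 3·(x−4)^2·(y−3), MU_y = (x−4)^3.
MRS = (3/1)·(y−3)/(x−4).
Substitute y = 25: MRS = 66/(x − 4). Setting this equal to 11/3 gives x − 4 = 66/(11/3) = 18, so x = 22.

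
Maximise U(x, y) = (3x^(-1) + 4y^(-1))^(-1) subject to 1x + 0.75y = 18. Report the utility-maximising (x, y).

For CES with ρ = -1, MRS = (3/4)·(y/x)^2.
Tangency: set MRS = p_x/p_y = 1/0.75 = 4/3.
So (y/x)^2 = 16/9; taking the square root, y/x = 4/3, i.e. y = (4/3)·x.
Substitute into the budget 1·x + 0.75·y = 18: 2·x = 18, so x* = 9 and y* = (4/3)·9 = 12.

x* = 9, y* = 12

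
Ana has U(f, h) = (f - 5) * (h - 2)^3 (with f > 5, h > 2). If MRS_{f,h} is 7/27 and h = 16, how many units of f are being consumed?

MU_f = (h−2)^3, MU_h = 3·(f−5)·(h−2)^2.
MRS = (1/3)·(h−2)/(f−5).
Substitute h = 16: MRS = (14/3)/(f − 5). Setting this equal to 7/27 gives f − 5 = (14/3)/(7/27) = 18, so f = 23.

f = 23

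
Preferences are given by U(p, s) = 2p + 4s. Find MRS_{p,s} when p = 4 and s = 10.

MRS = 0.5

MU_p = 2, MU_s = 4, so MRS = 2/4 = 0.5 at every bundle.
At (4, 10): MRS = 0.5.
That is, one extra unit of p is worth 0.5 units of s at the margin.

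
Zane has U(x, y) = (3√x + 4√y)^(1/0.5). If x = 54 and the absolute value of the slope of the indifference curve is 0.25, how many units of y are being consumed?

y = 6

For CES with ρ = 0.5, MRS = (3/4)·√(y/x).
Setting (3/4)·√(y/54) = 0.25 gives √(y/54) = 1/3, so y/54 = 1/9 and y = 6.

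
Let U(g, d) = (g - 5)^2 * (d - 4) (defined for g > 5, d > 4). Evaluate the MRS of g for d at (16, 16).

MRS = 24/11

MU_g = 2·(g−5)·(d−4), MU_d = (g−5)^2.
MRS = (2/1)·(d−4)/(g−5).
At (16, 16): MRS = 24/11.
The indifference curve has slope −24/11 at this bundle.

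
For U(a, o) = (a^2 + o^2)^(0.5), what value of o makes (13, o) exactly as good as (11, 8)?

o = 4

U depends on (a, o) only through S = a^2 + o^2, so equal utility means equal S. At (11, 8): S = 185.
With a = 13: 13^2 = 169, so o^2 = 185 − 169 = 16.
Hence o = √16 = 4.
Check: U(13, 4) = 13.6015.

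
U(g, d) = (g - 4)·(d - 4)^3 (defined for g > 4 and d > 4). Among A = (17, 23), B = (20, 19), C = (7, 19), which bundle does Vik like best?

Evaluate utility at each bundle:
U(A) = 89167.
U(B) = 54000.
U(C) = 10125.
Highest utility is A, so A ≻ B ≻ C.

Bundle A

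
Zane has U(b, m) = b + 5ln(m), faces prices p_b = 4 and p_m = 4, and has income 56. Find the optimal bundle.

b* = 9, m* = 5

MU_b = 1, MU_m = 5/m.
MRS = 1 ÷ (5/m).
Tangency: set MRS = p_b/p_m = 4/4 = 1.
MRS depends only on m: 0.2·m = 1 ⇒ m* = 1/0.2 = 5.
From the budget, 4·b = 56 − 4·5 = 36, so b* = 9.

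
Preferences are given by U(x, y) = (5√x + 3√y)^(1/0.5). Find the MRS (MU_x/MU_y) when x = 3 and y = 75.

For CES with ρ = 0.5, MRS = (5/3)·√(y/x).
At (3, 75): MRS = 25/3.
So at (3, 75) the consumer would give up 25/3 units of y for one more unit of x.

MRS = 25/3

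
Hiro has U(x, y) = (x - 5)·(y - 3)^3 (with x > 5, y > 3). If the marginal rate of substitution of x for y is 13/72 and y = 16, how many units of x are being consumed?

MU_x = (y−3)^3, MU_y = 3·(x−5)·(y−3)^2.
MRS = (1/3)·(y−3)/(x−5).
Substitute y = 16: MRS = (13/3)/(x − 5). Setting this equal to 13/72 gives x − 5 = (13/3)/(13/72) = 24, so x = 29.

x = 29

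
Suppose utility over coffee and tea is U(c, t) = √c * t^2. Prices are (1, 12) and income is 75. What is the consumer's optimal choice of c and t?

c* = 15, t* = 5

MU_c = 0.5·c^(-0.5)·t^2 and MU_t = 2·√c·t.
MRS = MU_c/MU_t = (0.25)·t/c.
Tangency: set MRS = p_c/p_t = 1/12.
So (0.25)·t/c = 1/12, i.e. t = (1/3)·c.
Substitute into the budget 1·c + 12·t = 75: 5·c = 75, so c* = 15.
Then t* = (1/3)·15 = 5.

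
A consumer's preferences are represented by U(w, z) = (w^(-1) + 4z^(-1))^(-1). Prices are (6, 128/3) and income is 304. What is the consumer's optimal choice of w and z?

For CES with ρ = -1, MRS = (1/4)·(z/w)^2.
Tangency: set MRS = p_w/p_z = 6/(128/3) = 9/64.
So (z/w)^2 = 9/16; taking the square root, z/w = 0.75, i.e. z = 0.75·w.
Substitute into the budget 6·w + (128/3)·z = 304: 38·w = 304, so w* = 8 and z* = 0.75·8 = 6.

w* = 8, z* = 6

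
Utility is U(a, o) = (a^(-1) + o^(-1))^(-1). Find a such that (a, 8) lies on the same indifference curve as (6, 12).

a = 8

U depends on (a, o) only through S = a^(-1) + o^(-1), so equal utility means equal S. At (6, 12): S = 0.25.
With o = 8: 8^(-1) = 0.125, so a^(-1) = 0.25 − 0.125 = 0.125.
Hence a = 1/0.125 = 8.
Check: U(8, 8) = 4.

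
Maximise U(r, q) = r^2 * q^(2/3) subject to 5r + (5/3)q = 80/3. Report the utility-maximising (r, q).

MU_r = 2·r·q^(2/3) and MU_q = 2/3·r^2·q^(-1/3).
MRS = MU_r/MU_q = (3)·q/r.
Tangency: set MRS = p_r/p_q = 5/(5/3) = 3.
So (3)·q/r = 3, i.e. q = r.
Substitute into the budget 5·r + (5/3)·q = 80/3: (20/3)·r = 80/3, so r* = 4.
Then q* = 4.

r* = 4, q* = 4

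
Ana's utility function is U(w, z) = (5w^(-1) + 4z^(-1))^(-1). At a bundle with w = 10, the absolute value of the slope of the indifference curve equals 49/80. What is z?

For CES with ρ = -1, MRS = (5/4)·(z/w)^2.
Setting (5/4)·(z/10)^2 = 49/80 gives (z/10)^2 = 49/100, so z/10 = 0.7 and z = 7.

z = 7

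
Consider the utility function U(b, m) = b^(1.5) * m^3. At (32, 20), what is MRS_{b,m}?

MRS = 5/16

MU_b = 1.5·√b·m^3 and MU_m = 3·b^(1.5)·m^2.
MRS = MU_b/MU_m = (0.5)·m/b.
At (32, 20): MRS = 5/16.
That is, one extra unit of b is worth 5/16 units of m at the margin.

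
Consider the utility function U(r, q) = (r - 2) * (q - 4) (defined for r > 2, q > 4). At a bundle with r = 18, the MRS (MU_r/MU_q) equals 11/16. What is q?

q = 15

MU_r = (q−4), MU_q = (r−2).
MRS = (q−4)/(r−2).
Substitute r = 18: MRS = (q − 4)/16. Setting this equal to 11/16 gives q − 4 = (11/16)·16 = 11, so q = 15.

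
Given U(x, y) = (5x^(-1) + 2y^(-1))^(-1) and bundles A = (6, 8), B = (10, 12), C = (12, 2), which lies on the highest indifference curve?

Evaluate utility at each bundle:
U(A) = 0.923.
U(B) = 1.500.
U(C) = 0.706.
Highest utility is B, so B ≻ A ≻ C.

Bundle B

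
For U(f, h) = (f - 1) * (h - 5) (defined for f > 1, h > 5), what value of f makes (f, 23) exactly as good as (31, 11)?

f = 11

U(31, 11) = 180.
Set U(f, 23) = 180 and solve.
With h = 23: (23 − 5) = 18, so (f − 1) = 180/18 = 10.
So f = 1 + 10 = 11.
Check: U(11, 23) = 180.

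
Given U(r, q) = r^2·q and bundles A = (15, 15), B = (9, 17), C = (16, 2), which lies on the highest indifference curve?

Evaluate utility at each bundle:
U(A) = 3375.
U(B) = 1377.
U(C) = 512.
Highest utility is A, so A ≻ B ≻ C.

Bundle A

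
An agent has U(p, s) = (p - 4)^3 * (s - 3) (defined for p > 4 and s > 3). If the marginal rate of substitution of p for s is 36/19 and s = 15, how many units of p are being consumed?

p = 23

MU_p = 3·(p−4)^2·(s−3), MU_s = (p−4)^3.
MRS = (3/1)·(s−3)/(p−4).
Substitute s = 15: MRS = 36/(p − 4). Setting this equal to 36/19 gives p − 4 = 36/(36/19) = 19, so p = 23.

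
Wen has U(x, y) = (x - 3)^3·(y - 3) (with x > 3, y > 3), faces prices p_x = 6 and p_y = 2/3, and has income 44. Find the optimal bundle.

MU_x = 3·(x−3)^2·(y−3), MU_y = (x−3)^3.
MRS = (3/1)·(y−3)/(x−3).
Tangency: set MRS = p_x/p_y = 6/(2/3) = 9.
So (3/1)·(y − 3)/(x − 3) = 9, i.e. (y − 3) = 3·(x − 3).
Rewrite the budget in excess-of-subsistence terms: 6·(x − 3) + (2/3)·(y − 3) = 44 − 6·3 − (2/3)·3 = 24.
Substituting, 8·(x − 3) = 24, so x − 3 = 3 and x* = 6.
Then y − 3 = 3·3 = 9, so y* = 12.

x* = 6, y* = 12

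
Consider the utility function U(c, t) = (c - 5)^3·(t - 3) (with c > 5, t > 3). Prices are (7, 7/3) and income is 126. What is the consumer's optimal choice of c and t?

c* = 14, t* = 12

MU_c = 3·(c−5)^2·(t−3), MU_t = (c−5)^3.
MRS = (3/1)·(t−3)/(c−5).
Tangency: set MRS = p_c/p_t = 7/(7/3) = 3.
So (3/1)·(t − 3)/(c − 5) = 3, i.e. (t − 3) = (c − 5).
Rewrite the budget in excess-of-subsistence terms: 7·(c − 5) + (7/3)·(t − 3) = 126 − 7·5 − (7/3)·3 = 84.
Substituting, (28/3)·(c − 5) = 84, so c − 5 = 9 and c* = 14.
Then t − 3 = 9, so t* = 12.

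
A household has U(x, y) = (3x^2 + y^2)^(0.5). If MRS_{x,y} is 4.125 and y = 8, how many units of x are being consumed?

x = 11

For CES with ρ = 2, MRS = (3/1)·(y/x)^(-1).
Setting (3/1)·(8/x)^(-1) = 4.125 gives (8/x)^(-1) = 1.375, so 8/x = 8/11 and x = 11.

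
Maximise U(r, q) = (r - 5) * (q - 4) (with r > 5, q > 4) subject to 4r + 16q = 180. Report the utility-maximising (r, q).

r* = 17, q* = 7

MU_r = (q−4), MU_q = (r−5).
MRS = (q−4)/(r−5).
Tangency: set MRS = p_r/p_q = 4/16 = 0.25.
So (q − 4)/(r − 5) = 0.25, i.e. (q − 4) = 0.25·(r − 5).
Rewrite the budget in excess-of-subsistence terms: 4·(r − 5) + 16·(q − 4) = 180 − 4·5 − 16·4 = 96.
Substituting, 8·(r − 5) = 96, so r − 5 = 12 and r* = 17.
Then q − 4 = 0.25·12 = 3, so q* = 7.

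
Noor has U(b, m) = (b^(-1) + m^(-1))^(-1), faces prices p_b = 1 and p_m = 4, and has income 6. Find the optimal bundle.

b* = 2, m* = 1

For CES with ρ = -1, MRS = (m/b)^2.
Tangency: set MRS = p_b/p_m = 1/4 = 0.25.
So (m/b)^2 = 0.25; taking the square root, m/b = 0.5, i.e. m = 0.5·b.
Substitute into the budget 1·b + 4·m = 6: 3·b = 6, so b* = 2 and m* = 0.5·2 = 1.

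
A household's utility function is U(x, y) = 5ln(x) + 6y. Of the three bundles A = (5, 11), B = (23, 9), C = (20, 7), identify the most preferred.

Evaluate utility at each bundle:
U(A) = 74.047.
U(B) = 69.677.
U(C) = 56.979.
Highest utility is A, so A ≻ B ≻ C.

Bundle A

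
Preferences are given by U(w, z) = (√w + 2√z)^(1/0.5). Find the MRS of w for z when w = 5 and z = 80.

For CES with ρ = 0.5, MRS = (1/2)·√(z/w).
At (5, 80): MRS = 2.
The indifference curve has slope −2 at this bundle.

MRS = 2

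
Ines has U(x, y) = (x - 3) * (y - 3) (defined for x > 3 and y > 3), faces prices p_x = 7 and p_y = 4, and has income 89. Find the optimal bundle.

x* = 7, y* = 10

MU_x = (y−3), MU_y = (x−3).
MRS = (y−3)/(x−3).
Tangency: set MRS = p_x/p_y = 7/4 = 1.75.
So (y − 3)/(x − 3) = 1.75, i.e. (y − 3) = 1.75·(x − 3).
Rewrite the budget in excess-of-subsistence terms: 7·(x − 3) + 4·(y − 3) = 89 − 7·3 − 4·3 = 56.
Substituting, 14·(x − 3) = 56, so x − 3 = 4 and x* = 7.
Then y − 3 = 1.75·4 = 7, so y* = 10.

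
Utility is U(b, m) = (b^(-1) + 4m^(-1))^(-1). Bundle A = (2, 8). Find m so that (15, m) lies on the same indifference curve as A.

U depends on (b, m) only through S = b^(-1) + 4m^(-1), so equal utility means equal S. At (2, 8): S = 1.
With b = 15: 15^(-1) = 1/15, so 4m^(-1) = 1 − 1/15 = 14/15, i.e. m^(-1) = 7/30.
Hence m = 1/(7/30) = 30/7.
Check: U(15, 30/7) = 1.

m = 30/7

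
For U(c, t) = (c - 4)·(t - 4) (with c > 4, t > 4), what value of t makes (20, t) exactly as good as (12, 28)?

t = 16

U(12, 28) = 192.
Set U(20, t) = 192 and solve.
With c = 20: (20 − 4) = 16, so (t − 4) = 192/16 = 12.
So t = 4 + 12 = 16.
Check: U(20, 16) = 192.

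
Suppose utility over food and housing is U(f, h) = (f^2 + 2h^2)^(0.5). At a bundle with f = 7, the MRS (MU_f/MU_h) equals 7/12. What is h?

h = 6

For CES with ρ = 2, MRS = (1/2)·(h/f)^(-1).
Setting (1/2)·(h/7)^(-1) = 7/12 gives (h/7)^(-1) = 7/6, so h/7 = 6/7 and h = 6.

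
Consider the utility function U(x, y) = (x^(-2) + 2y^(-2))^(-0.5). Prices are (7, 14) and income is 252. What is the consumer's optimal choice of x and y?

For CES with ρ = -2, MRS = (1/2)·(y/x)^3.
Tangency: set MRS = p_x/p_y = 7/14 = 0.5.
So (y/x)^3 = 1; taking the cube root, y/x = 1, i.e. y = x.
Substitute into the budget 7·x + 14·y = 252: 21·x = 252, so x* = 12 and y* = 12.

x* = 12, y* = 12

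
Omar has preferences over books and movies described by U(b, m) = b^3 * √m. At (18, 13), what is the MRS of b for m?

MU_b = 3·b^2·√m and MU_m = 0.5·b^3·m^(-0.5).
MRS = MU_b/MU_m = (6)·m/b.
At (18, 13): MRS = 13/3.
That is, one extra unit of b is worth 13/3 units of m at the margin.

MRS = 13/3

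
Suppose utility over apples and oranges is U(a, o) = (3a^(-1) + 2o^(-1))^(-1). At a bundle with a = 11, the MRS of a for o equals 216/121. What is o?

For CES with ρ = -1, MRS = (3/2)·(o/a)^2.
Setting (3/2)·(o/11)^2 = 216/121 gives (o/11)^2 = 144/121, so o/11 = 12/11 and o = 12.

o = 12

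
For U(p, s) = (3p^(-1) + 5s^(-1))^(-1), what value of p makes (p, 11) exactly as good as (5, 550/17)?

U depends on (p, s) only through S = 3p^(-1) + 5s^(-1), so equal utility means equal S. At (5, 550/17): S = 83/110.
With s = 11: 5·11^(-1) = 5/11, so 3p^(-1) = 83/110 − 5/11 = 0.3, i.e. p^(-1) = 0.1.
Hence p = 1/0.1 = 10.
Check: U(10, 11) = 1.3253.

p = 10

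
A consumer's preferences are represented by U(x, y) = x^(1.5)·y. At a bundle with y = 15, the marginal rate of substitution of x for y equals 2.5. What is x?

MU_x = 1.5·√x·y and MU_y = x^(1.5).
MRS = MU_x/MU_y = (1.5)·y/x.
Substitute y = 15: MRS = 22.5/x. Setting 22.5/x = 2.5 gives x = 22.5/2.5 = 9.

x = 9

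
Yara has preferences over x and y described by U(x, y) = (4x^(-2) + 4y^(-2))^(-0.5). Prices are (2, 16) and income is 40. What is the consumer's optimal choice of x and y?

x* = 4, y* = 2

For CES with ρ = -2, MRS = (y/x)^3.
Tangency: set MRS = p_x/p_y = 2/16 = 0.125.
So (y/x)^3 = 0.125; taking the cube root, y/x = 0.5, i.e. y = 0.5·x.
Substitute into the budget 2·x + 16·y = 40: 10·x = 40, so x* = 4 and y* = 0.5·4 = 2.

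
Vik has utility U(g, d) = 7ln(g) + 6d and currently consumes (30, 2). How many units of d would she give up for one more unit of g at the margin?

MRS = 7/180

MU_g = 7/g, MU_d = 6.
MRS = 7/g ÷ 6.
At (30, 2): MRS = 7/180.
That is, one extra unit of g is worth 7/180 units of d at the margin.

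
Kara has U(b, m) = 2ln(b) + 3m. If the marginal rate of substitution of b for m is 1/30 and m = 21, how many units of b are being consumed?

MU_b = 2/b, MU_m = 3.
MRS = 2/b ÷ 3.
MRS depends only on b: (2/3)/b = 1/30 ⇒ b = (2/3)/(1/30) = 20.

b = 20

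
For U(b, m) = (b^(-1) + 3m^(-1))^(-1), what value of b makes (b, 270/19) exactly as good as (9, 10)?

U depends on (b, m) only through S = b^(-1) + 3m^(-1), so equal utility means equal S. At (9, 10): S = 37/90.
With m = 270/19: 3·(270/19)^(-1) = 19/90, so b^(-1) = 37/90 − 19/90 = 0.2.
Hence b = 1/0.2 = 5.
Check: U(5, 270/19) = 2.4324.

b = 5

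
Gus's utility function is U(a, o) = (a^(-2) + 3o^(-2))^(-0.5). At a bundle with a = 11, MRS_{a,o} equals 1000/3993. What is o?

o = 10

For CES with ρ = -2, MRS = (1/3)·(o/a)^3.
Setting (1/3)·(o/11)^3 = 1000/3993 gives (o/11)^3 = 1000/1331, so o/11 = 10/11 and o = 10.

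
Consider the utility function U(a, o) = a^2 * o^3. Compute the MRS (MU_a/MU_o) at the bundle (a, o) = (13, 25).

MRS = 50/39

MU_a = 2·a·o^3 and MU_o = 3·a^2·o^2.
MRS = MU_a/MU_o = (2/3)·o/a.
At (13, 25): MRS = 50/39.
The indifference curve has slope −50/39 at this bundle.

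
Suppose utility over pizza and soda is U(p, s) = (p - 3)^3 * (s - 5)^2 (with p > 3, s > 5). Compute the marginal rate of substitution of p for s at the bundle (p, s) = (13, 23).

MRS = 2.7

MU_p = 3·(p−3)^2·(s−5)^2, MU_s = 2·(p−3)^3·(s−5).
MRS = (3/2)·(s−5)/(p−3).
At (13, 23): MRS = 2.7.
So at (13, 23) the consumer would give up 2.7 units of s for one more unit of p.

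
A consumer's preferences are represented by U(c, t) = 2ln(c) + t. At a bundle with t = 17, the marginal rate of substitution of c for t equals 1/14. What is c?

MU_c = 2/c, MU_t = 1.
MRS = 2/c ÷ 1.
MRS depends only on c: 2/c = 1/14 ⇒ c = 2/(1/14) = 28.

c = 28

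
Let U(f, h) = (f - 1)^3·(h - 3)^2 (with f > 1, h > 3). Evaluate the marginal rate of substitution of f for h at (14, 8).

MU_f = 3·(f−1)^2·(h−3)^2, MU_h = 2·(f−1)^3·(h−3).
MRS = (3/2)·(h−3)/(f−1).
At (14, 8): MRS = 15/26.
So at (14, 8) the consumer would give up 15/26 units of h for one more unit of f.

MRS = 15/26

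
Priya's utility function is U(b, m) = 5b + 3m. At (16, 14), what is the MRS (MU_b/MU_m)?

MRS = 5/3

MU_b = 5, MU_m = 3, so MRS = 5/3 at every bundle.
At (16, 14): MRS = 5/3.
That is, one extra unit of b is worth 5/3 units of m at the margin.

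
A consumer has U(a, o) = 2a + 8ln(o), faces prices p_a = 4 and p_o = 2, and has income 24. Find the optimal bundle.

MU_a = 2, MU_o = 8/o.
MRS = 2 ÷ (8/o).
Tangency: set MRS = p_a/p_o = 4/2 = 2.
MRS depends only on o: 0.25·o = 2 ⇒ o* = 2/0.25 = 8.
From the budget, 4·a = 24 − 2·8 = 8, so a* = 2.

a* = 2, o* = 8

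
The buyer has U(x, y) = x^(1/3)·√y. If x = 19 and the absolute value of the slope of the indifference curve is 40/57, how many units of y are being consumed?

y = 20

MU_x = 1/3·x^(-2/3)·√y and MU_y = 0.5·x^(1/3)·y^(-0.5).
MRS = MU_x/MU_y = (2/3)·y/x.
Substitute x = 19: MRS = y/28.5. Setting y/28.5 = 40/57 gives y = (40/57)·28.5 = 20.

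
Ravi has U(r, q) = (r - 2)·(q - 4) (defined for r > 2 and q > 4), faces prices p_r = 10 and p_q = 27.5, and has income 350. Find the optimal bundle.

r* = 13, q* = 8

MU_r = (q−4), MU_q = (r−2).
MRS = (q−4)/(r−2).
Tangency: set MRS = p_r/p_q = 10/27.5 = 4/11.
So (q − 4)/(r − 2) = 4/11, i.e. (q − 4) = (4/11)·(r − 2).
Rewrite the budget in excess-of-subsistence terms: 10·(r − 2) + 27.5·(q − 4) = 350 − 10·2 − 27.5·4 = 220.
Substituting, 20·(r − 2) = 220, so r − 2 = 11 and r* = 13.
Then q − 4 = (4/11)·11 = 4, so q* = 8.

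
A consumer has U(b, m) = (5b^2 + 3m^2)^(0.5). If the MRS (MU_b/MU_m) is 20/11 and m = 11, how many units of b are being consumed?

For CES with ρ = 2, MRS = (5/3)·(m/b)^(-1).
Setting (5/3)·(11/b)^(-1) = 20/11 gives (11/b)^(-1) = 12/11, so 11/b = 11/12 and b = 12.

b = 12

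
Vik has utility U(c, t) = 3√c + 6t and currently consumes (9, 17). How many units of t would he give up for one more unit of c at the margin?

MRS = 1/12

MU_c = 3/(2√c), MU_t = 6.
MRS = 3/(2√c) ÷ 6.
At (9, 17): MRS = 1/12.
The indifference curve has slope −1/12 at this bundle.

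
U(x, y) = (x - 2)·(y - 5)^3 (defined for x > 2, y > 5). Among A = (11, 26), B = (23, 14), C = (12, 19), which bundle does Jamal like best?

Evaluate utility at each bundle:
U(A) = 83349.
U(B) = 15309.
U(C) = 27440.
Highest utility is A, so A ≻ C ≻ B.

Bundle A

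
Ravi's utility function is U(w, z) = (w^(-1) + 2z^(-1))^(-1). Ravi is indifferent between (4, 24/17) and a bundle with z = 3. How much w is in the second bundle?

U depends on (w, z) only through S = w^(-1) + 2z^(-1), so equal utility means equal S. At (4, 24/17): S = 5/3.
With z = 3: 2·3^(-1) = 2/3, so w^(-1) = 5/3 − 2/3 = 1.
Hence w = 1/1 = 1.
Check: U(1, 3) = 0.6.

w = 1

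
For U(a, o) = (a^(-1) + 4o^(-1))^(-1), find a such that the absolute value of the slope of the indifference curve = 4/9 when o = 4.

a = 3

For CES with ρ = -1, MRS = (1/4)·(o/a)^2.
Setting (1/4)·(4/a)^2 = 4/9 gives (4/a)^2 = 16/9, so 4/a = 4/3 and a = 3.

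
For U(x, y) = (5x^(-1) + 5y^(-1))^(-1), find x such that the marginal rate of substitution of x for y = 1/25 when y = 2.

For CES with ρ = -1, MRS = (y/x)^2.
Setting (2/x)^2 = 1/25 gives 2/x = 0.2 and x = 10.

x = 10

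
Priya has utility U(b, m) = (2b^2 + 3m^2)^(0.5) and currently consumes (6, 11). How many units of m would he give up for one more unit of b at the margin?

MRS = 4/11

For CES with ρ = 2, MRS = (2/3)·(m/b)^(-1).
At (6, 11): MRS = 4/11.
That is, one extra unit of b is worth 4/11 units of m at the margin.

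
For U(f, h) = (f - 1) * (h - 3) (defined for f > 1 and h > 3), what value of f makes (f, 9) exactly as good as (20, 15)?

U(20, 15) = 228.
Set U(f, 9) = 228 and solve.
With h = 9: (9 − 3) = 6, so (f − 1) = 228/6 = 38.
So f = 1 + 38 = 39.
Check: U(39, 9) = 228.

f = 39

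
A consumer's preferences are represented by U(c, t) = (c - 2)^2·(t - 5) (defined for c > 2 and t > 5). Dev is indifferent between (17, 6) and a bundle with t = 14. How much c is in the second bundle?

c = 7

U(17, 6) = 225.
Set U(c, 14) = 225 and solve.
With t = 14: (14 − 5) = 9, so (c − 2)^2 = 225/9 = 25.
Taking the square root (with c > 2): c − 2 = 5, so c = 7.
Check: U(7, 14) = 225.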